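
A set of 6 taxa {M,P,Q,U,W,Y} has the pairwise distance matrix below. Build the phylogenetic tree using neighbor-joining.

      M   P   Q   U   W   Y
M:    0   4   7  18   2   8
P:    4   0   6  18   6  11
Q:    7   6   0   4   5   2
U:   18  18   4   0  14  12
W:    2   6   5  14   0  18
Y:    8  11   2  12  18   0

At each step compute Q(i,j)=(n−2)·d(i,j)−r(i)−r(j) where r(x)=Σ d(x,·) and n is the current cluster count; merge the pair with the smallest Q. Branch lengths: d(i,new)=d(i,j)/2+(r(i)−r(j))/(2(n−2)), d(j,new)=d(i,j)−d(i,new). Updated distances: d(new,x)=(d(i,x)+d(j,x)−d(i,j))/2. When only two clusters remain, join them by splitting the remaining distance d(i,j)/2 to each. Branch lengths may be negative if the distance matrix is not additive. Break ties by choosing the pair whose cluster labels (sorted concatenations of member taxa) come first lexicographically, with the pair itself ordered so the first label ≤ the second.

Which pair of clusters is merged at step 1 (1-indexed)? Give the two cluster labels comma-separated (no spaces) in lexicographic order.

M,W

iteration 1: select M,W (d=2, Q=-76); attach at lengths (1/4, 7/4); label the merged cluster MW
  updated: d(MW,P)=4, d(MW,Q)=5, d(MW,U)=15, d(MW,Y)=12
iteration 2: select MW,P (d=4, Q=-63); attach at lengths (3/2, 5/2); label the merged cluster MPW
  updated: d(MPW,Q)=7/2, d(MPW,U)=29/2, d(MPW,Y)=19/2
iteration 3: select MPW,Y (d=19/2, Q=-32); attach at lengths (23/4, 15/4); label the merged cluster MPWY
  updated: d(MPWY,Q)=-2, d(MPWY,U)=17/2
iteration 4: select MPWY,Q (d=-2, Q=-21/2); attach at lengths (5/4, -13/4); label the merged cluster MPQWY
  updated: d(MPQWY,U)=29/4
iteration 5: select MPQWY,U (d=29/4); attach at lengths (29/8, 29/8); label the merged cluster MPQUWY
final tree: (((((M:1/4,W:7/4):3/2,P:5/2):23/4,Y:15/4):5/4,Q:-13/4):29/8,U:29/8)
total length: 83/4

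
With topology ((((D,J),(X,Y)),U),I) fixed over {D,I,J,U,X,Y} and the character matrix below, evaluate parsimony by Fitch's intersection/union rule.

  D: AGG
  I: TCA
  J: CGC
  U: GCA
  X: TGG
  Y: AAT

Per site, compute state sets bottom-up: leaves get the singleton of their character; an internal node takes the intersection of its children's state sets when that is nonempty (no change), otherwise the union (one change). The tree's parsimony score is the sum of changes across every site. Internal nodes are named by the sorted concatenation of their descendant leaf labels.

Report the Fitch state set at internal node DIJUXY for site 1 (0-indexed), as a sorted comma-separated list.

site 0, node DJ: D={A} ∪ J={C} → {A,C} (+1)
site 0, node XY: X={T} ∪ Y={A} → {A,T} (+1)
site 0, node DJXY: DJ={A,C} ∩ XY={A,T} → {A} (+0)
site 0, node DJUXY: DJXY={A} ∪ U={G} → {A,G} (+1)
site 0, node DIJUXY: DJUXY={A,G} ∪ I={T} → {A,G,T} (+1)
site 1, node DJ: D={G} ∩ J={G} → {G} (+0)
site 1, node XY: X={G} ∪ Y={A} → {A,G} (+1)
site 1, node DJXY: DJ={G} ∩ XY={A,G} → {G} (+0)
site 1, node DJUXY: DJXY={G} ∪ U={C} → {C,G} (+1)
site 1, node DIJUXY: DJUXY={C,G} ∩ I={C} → {C} (+0)
site 2, node DJ: D={G} ∪ J={C} → {C,G} (+1)
site 2, node XY: X={G} ∪ Y={T} → {G,T} (+1)
site 2, node DJXY: DJ={C,G} ∩ XY={G,T} → {G} (+0)
site 2, node DJUXY: DJXY={G} ∪ U={A} → {A,G} (+1)
site 2, node DIJUXY: DJUXY={A,G} ∩ I={A} → {A} (+0)
per-site changes: [4, 2, 3]; total = 9

C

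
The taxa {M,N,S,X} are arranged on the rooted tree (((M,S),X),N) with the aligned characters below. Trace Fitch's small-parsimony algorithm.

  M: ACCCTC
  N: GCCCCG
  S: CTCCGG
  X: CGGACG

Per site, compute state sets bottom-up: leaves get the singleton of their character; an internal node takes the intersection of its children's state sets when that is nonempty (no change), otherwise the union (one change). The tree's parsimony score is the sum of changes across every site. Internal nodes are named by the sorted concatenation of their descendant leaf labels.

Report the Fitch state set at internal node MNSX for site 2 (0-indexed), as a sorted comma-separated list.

C

MS@0: {A} ∪ {C} = {A,C} (union, +1)
MSX@0: {A,C} ∩ {C} = {C} (intersection, +0)
MNSX@0: {C} ∪ {G} = {C,G} (union, +1)
MS@1: {C} ∪ {T} = {C,T} (union, +1)
MSX@1: {C,T} ∪ {G} = {C,G,T} (union, +1)
MNSX@1: {C,G,T} ∩ {C} = {C} (intersection, +0)
MS@2: {C} ∩ {C} = {C} (intersection, +0)
MSX@2: {C} ∪ {G} = {C,G} (union, +1)
MNSX@2: {C,G} ∩ {C} = {C} (intersection, +0)
MS@3: {C} ∩ {C} = {C} (intersection, +0)
MSX@3: {C} ∪ {A} = {A,C} (union, +1)
MNSX@3: {A,C} ∩ {C} = {C} (intersection, +0)
MS@4: {T} ∪ {G} = {G,T} (union, +1)
MSX@4: {G,T} ∪ {C} = {C,G,T} (union, +1)
MNSX@4: {C,G,T} ∩ {C} = {C} (intersection, +0)
MS@5: {C} ∪ {G} = {C,G} (union, +1)
MSX@5: {C,G} ∩ {G} = {G} (intersection, +0)
MNSX@5: {G} ∩ {G} = {G} (intersection, +0)
per-site changes: [2, 2, 1, 1, 2, 1]; total = 9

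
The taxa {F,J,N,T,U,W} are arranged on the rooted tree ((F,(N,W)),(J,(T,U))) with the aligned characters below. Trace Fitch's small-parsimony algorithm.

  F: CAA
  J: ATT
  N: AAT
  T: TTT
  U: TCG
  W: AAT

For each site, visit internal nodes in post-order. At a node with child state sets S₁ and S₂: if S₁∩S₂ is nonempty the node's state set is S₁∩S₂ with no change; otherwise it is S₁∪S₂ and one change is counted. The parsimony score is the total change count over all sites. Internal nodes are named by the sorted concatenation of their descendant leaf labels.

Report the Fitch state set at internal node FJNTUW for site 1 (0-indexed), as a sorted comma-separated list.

A,T

site 0, node NW: N={A} ∩ W={A} → {A} (+0)
site 0, node FNW: F={C} ∪ NW={A} → {A,C} (+1)
site 0, node TU: T={T} ∩ U={T} → {T} (+0)
site 0, node JTU: J={A} ∪ TU={T} → {A,T} (+1)
site 0, node FJNTUW: FNW={A,C} ∩ JTU={A,T} → {A} (+0)
site 1, node NW: N={A} ∩ W={A} → {A} (+0)
site 1, node FNW: F={A} ∩ NW={A} → {A} (+0)
site 1, node TU: T={T} ∪ U={C} → {C,T} (+1)
site 1, node JTU: J={T} ∩ TU={C,T} → {T} (+0)
site 1, node FJNTUW: FNW={A} ∪ JTU={T} → {A,T} (+1)
site 2, node NW: N={T} ∩ W={T} → {T} (+0)
site 2, node FNW: F={A} ∪ NW={T} → {A,T} (+1)
site 2, node TU: T={T} ∪ U={G} → {G,T} (+1)
site 2, node JTU: J={T} ∩ TU={G,T} → {T} (+0)
site 2, node FJNTUW: FNW={A,T} ∩ JTU={T} → {T} (+0)
per-site changes: [2, 2, 2]; total = 6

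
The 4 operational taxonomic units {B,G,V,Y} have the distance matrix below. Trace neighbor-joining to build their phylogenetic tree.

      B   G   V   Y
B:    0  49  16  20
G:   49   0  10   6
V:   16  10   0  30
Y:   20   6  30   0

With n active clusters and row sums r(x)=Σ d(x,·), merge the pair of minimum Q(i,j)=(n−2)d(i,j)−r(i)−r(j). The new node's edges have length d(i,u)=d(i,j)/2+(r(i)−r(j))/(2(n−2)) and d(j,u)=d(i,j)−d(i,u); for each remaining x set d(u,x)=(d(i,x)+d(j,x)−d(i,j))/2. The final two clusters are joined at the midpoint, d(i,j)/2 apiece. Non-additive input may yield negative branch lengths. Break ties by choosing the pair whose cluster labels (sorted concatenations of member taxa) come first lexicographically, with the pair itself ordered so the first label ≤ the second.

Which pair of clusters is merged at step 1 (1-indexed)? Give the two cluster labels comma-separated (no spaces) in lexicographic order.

B,V

iteration 1: select B,V (d=16, Q=-109); attach at lengths (61/4, 3/4); label the merged cluster BV
  updated: d(BV,G)=43/2, d(BV,Y)=17
iteration 2: select BV,G (d=43/2, Q=-89/2); attach at lengths (65/4, 21/4); label the merged cluster BGV
  updated: d(BGV,Y)=3/4
iteration 3: select BGV,Y (d=3/4); attach at lengths (3/8, 3/8); label the merged cluster BGVY
final tree: (((B:61/4,V:3/4):65/4,G:21/4):3/8,Y:3/8)
total length: 153/4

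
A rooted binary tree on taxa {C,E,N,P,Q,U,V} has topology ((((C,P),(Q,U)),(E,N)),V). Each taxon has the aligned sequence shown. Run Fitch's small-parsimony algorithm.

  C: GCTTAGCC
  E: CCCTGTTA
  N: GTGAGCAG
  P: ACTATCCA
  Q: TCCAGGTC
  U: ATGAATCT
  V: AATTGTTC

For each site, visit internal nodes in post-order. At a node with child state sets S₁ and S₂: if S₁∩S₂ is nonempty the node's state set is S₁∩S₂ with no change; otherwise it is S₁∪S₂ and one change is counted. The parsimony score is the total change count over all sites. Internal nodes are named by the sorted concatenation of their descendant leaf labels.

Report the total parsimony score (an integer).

site 0, node CP: C={G} ∪ P={A} → {A,G} (+1)
site 0, node QU: Q={T} ∪ U={A} → {A,T} (+1)
site 0, node CPQU: CP={A,G} ∩ QU={A,T} → {A} (+0)
site 0, node EN: E={C} ∪ N={G} → {C,G} (+1)
site 0, node CENPQU: CPQU={A} ∪ EN={C,G} → {A,C,G} (+1)
site 0, node CENPQUV: CENPQU={A,C,G} ∩ V={A} → {A} (+0)
site 1, node CP: C={C} ∩ P={C} → {C} (+0)
site 1, node QU: Q={C} ∪ U={T} → {C,T} (+1)
site 1, node CPQU: CP={C} ∩ QU={C,T} → {C} (+0)
site 1, node EN: E={C} ∪ N={T} → {C,T} (+1)
site 1, node CENPQU: CPQU={C} ∩ EN={C,T} → {C} (+0)
site 1, node CENPQUV: CENPQU={C} ∪ V={A} → {A,C} (+1)
site 2, node CP: C={T} ∩ P={T} → {T} (+0)
site 2, node QU: Q={C} ∪ U={G} → {C,G} (+1)
site 2, node CPQU: CP={T} ∪ QU={C,G} → {C,G,T} (+1)
site 2, node EN: E={C} ∪ N={G} → {C,G} (+1)
site 2, node CENPQU: CPQU={C,G,T} ∩ EN={C,G} → {C,G} (+0)
site 2, node CENPQUV: CENPQU={C,G} ∪ V={T} → {C,G,T} (+1)
site 3, node CP: C={T} ∪ P={A} → {A,T} (+1)
site 3, node QU: Q={A} ∩ U={A} → {A} (+0)
site 3, node CPQU: CP={A,T} ∩ QU={A} → {A} (+0)
site 3, node EN: E={T} ∪ N={A} → {A,T} (+1)
site 3, node CENPQU: CPQU={A} ∩ EN={A,T} → {A} (+0)
site 3, node CENPQUV: CENPQU={A} ∪ V={T} → {A,T} (+1)
site 4, node CP: C={A} ∪ P={T} → {A,T} (+1)
site 4, node QU: Q={G} ∪ U={A} → {A,G} (+1)
site 4, node CPQU: CP={A,T} ∩ QU={A,G} → {A} (+0)
site 4, node EN: E={G} ∩ N={G} → {G} (+0)
site 4, node CENPQU: CPQU={A} ∪ EN={G} → {A,G} (+1)
site 4, node CENPQUV: CENPQU={A,G} ∩ V={G} → {G} (+0)
site 5, node CP: C={G} ∪ P={C} → {C,G} (+1)
site 5, node QU: Q={G} ∪ U={T} → {G,T} (+1)
site 5, node CPQU: CP={C,G} ∩ QU={G,T} → {G} (+0)
site 5, node EN: E={T} ∪ N={C} → {C,T} (+1)
site 5, node CENPQU: CPQU={G} ∪ EN={C,T} → {C,G,T} (+1)
site 5, node CENPQUV: CENPQU={C,G,T} ∩ V={T} → {T} (+0)
site 6, node CP: C={C} ∩ P={C} → {C} (+0)
site 6, node QU: Q={T} ∪ U={C} → {C,T} (+1)
site 6, node CPQU: CP={C} ∩ QU={C,T} → {C} (+0)
site 6, node EN: E={T} ∪ N={A} → {A,T} (+1)
site 6, node CENPQU: CPQU={C} ∪ EN={A,T} → {A,C,T} (+1)
site 6, node CENPQUV: CENPQU={A,C,T} ∩ V={T} → {T} (+0)
site 7, node CP: C={C} ∪ P={A} → {A,C} (+1)
site 7, node QU: Q={C} ∪ U={T} → {C,T} (+1)
site 7, node CPQU: CP={A,C} ∩ QU={C,T} → {C} (+0)
site 7, node EN: E={A} ∪ N={G} → {A,G} (+1)
site 7, node CENPQU: CPQU={C} ∪ EN={A,G} → {A,C,G} (+1)
site 7, node CENPQUV: CENPQU={A,C,G} ∩ V={C} → {C} (+0)
per-site changes: [4, 3, 4, 3, 3, 4, 3, 4]; total = 28

28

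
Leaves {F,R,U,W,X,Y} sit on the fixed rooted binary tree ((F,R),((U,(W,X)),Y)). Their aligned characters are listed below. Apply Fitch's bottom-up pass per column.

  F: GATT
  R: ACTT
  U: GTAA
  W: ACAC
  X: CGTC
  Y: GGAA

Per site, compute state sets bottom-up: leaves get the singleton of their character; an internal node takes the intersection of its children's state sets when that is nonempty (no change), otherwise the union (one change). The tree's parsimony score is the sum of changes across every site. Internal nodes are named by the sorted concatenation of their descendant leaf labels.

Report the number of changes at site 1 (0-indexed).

4

[col 0] FR: children F:{G}, R:{A} ∪→ {A,G}; cost 1
[col 0] WX: children W:{A}, X:{C} ∪→ {A,C}; cost 1
[col 0] UWX: children U:{G}, WX:{A,C} ∪→ {A,C,G}; cost 1
[col 0] UWXY: children UWX:{A,C,G}, Y:{G} ∩→ {G}; cost 0
[col 0] FRUWXY: children FR:{A,G}, UWXY:{G} ∩→ {G}; cost 0
[col 1] FR: children F:{A}, R:{C} ∪→ {A,C}; cost 1
[col 1] WX: children W:{C}, X:{G} ∪→ {C,G}; cost 1
[col 1] UWX: children U:{T}, WX:{C,G} ∪→ {C,G,T}; cost 1
[col 1] UWXY: children UWX:{C,G,T}, Y:{G} ∩→ {G}; cost 0
[col 1] FRUWXY: children FR:{A,C}, UWXY:{G} ∪→ {A,C,G}; cost 1
[col 2] FR: children F:{T}, R:{T} ∩→ {T}; cost 0
[col 2] WX: children W:{A}, X:{T} ∪→ {A,T}; cost 1
[col 2] UWX: children U:{A}, WX:{A,T} ∩→ {A}; cost 0
[col 2] UWXY: children UWX:{A}, Y:{A} ∩→ {A}; cost 0
[col 2] FRUWXY: children FR:{T}, UWXY:{A} ∪→ {A,T}; cost 1
[col 3] FR: children F:{T}, R:{T} ∩→ {T}; cost 0
[col 3] WX: children W:{C}, X:{C} ∩→ {C}; cost 0
[col 3] UWX: children U:{A}, WX:{C} ∪→ {A,C}; cost 1
[col 3] UWXY: children UWX:{A,C}, Y:{A} ∩→ {A}; cost 0
[col 3] FRUWXY: children FR:{T}, UWXY:{A} ∪→ {A,T}; cost 1
per-site changes: [3, 4, 2, 2]; total = 11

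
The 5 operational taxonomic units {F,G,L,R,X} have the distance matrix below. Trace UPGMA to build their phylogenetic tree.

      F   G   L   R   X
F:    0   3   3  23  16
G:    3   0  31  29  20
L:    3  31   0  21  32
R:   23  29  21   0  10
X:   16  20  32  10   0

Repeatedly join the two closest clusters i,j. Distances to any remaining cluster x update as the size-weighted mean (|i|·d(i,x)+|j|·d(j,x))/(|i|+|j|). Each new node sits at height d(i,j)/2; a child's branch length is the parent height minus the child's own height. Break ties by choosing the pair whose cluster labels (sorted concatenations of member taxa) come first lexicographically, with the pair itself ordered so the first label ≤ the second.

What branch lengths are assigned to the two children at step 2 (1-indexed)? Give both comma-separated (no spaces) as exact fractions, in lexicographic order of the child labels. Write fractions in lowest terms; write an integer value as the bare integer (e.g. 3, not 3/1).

5,5

step 1: merge (F,G) at d=3; branch lengths F→3/2, G→3/2; new cluster FG
  updated: d(FG,L)=17, d(FG,R)=26, d(FG,X)=18
step 2: merge (R,X) at d=10; branch lengths R→5, X→5; new cluster RX
  updated: d(FG,RX)=22, d(L,RX)=53/2
step 3: merge (FG,L) at d=17; branch lengths FG→7, L→17/2; new cluster FGL
  updated: d(FGL,RX)=47/2
step 4: merge (FGL,RX) at d=47/2; branch lengths FGL→13/4, RX→27/4; new cluster FGLRX
final tree: (((F:3/2,G:3/2):7,L:17/2):13/4,(R:5,X:5):27/4)
total length: 77/2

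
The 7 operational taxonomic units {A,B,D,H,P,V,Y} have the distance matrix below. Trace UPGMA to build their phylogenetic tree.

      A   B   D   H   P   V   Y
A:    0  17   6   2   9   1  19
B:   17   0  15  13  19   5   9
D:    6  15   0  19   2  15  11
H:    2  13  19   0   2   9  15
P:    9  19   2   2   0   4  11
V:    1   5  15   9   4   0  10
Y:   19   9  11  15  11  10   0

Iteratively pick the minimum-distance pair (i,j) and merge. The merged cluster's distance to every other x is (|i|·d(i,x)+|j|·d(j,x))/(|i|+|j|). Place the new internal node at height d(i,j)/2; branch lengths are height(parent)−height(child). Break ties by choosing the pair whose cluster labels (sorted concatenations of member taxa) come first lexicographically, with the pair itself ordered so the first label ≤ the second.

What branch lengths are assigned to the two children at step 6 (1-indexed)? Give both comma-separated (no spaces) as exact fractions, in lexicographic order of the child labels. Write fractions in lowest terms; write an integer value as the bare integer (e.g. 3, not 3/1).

step 1: merge (A,V) at d=1; branch lengths A→1/2, V→1/2; new cluster AV
  updated: d(AV,B)=11, d(AV,D)=21/2, d(AV,H)=11/2, d(AV,P)=13/2, d(AV,Y)=29/2
step 2: merge (D,P) at d=2; branch lengths D→1, P→1; new cluster DP
  updated: d(AV,DP)=17/2, d(B,DP)=17, d(DP,H)=21/2, d(DP,Y)=11
step 3: merge (AV,H) at d=11/2; branch lengths AV→9/4, H→11/4; new cluster AHV
  updated: d(AHV,B)=35/3, d(AHV,DP)=55/6, d(AHV,Y)=44/3
step 4: merge (B,Y) at d=9; branch lengths B→9/2, Y→9/2; new cluster BY
  updated: d(AHV,BY)=79/6, d(BY,DP)=14
step 5: merge (AHV,DP) at d=55/6; branch lengths AHV→11/6, DP→43/12; new cluster ADHPV
  updated: d(ADHPV,BY)=27/2
step 6: merge (ADHPV,BY) at d=27/2; branch lengths ADHPV→13/6, BY→9/4; new cluster ABDHPVY
final tree: ((((A:1/2,V:1/2):9/4,H:11/4):11/6,(D:1,P:1):43/12):13/6,(B:9/2,Y:9/2):9/4)
total length: 161/6

13/6,9/4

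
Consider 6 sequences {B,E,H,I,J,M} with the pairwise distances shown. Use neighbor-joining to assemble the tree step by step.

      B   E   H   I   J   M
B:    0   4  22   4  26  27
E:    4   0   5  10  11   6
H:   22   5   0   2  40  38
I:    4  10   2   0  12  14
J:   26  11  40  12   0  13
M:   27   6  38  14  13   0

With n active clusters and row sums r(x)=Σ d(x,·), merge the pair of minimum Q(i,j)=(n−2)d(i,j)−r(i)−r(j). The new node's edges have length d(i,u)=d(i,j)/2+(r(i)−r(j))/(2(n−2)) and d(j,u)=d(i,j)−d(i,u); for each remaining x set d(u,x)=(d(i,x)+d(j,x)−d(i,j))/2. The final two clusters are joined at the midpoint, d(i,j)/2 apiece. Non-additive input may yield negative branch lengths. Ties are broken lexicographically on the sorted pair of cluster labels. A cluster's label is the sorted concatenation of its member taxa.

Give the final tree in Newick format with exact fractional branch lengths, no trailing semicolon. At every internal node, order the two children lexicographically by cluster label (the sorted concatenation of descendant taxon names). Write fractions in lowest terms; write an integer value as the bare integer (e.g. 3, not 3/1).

(((B:23/4,(H:15/2,I:-11/2):25/4):21/4,E:-6):4,(J:7,M:6):4)

step 1: merge (J,M) at d=13, Q=-148; branch lengths J→7, M→6; new cluster JM
  updated: d(B,JM)=20, d(E,JM)=2, d(H,JM)=65/2, d(I,JM)=13/2
step 2: merge (H,I) at d=2, Q=-78; branch lengths H→15/2, I→-11/2; new cluster HI
  updated: d(B,HI)=12, d(E,HI)=13/2, d(HI,JM)=37/2
step 3: merge (B,HI) at d=12, Q=-49; branch lengths B→23/4, HI→25/4; new cluster BHI
  updated: d(BHI,E)=-3/4, d(BHI,JM)=53/4
step 4: merge (BHI,E) at d=-3/4, Q=-29/2; branch lengths BHI→21/4, E→-6; new cluster BEHI
  updated: d(BEHI,JM)=8
step 5: merge (BEHI,JM) at d=8; branch lengths BEHI→4, JM→4; new cluster BEHIJM
final tree: (((B:23/4,(H:15/2,I:-11/2):25/4):21/4,E:-6):4,(J:7,M:6):4)
total length: 137/4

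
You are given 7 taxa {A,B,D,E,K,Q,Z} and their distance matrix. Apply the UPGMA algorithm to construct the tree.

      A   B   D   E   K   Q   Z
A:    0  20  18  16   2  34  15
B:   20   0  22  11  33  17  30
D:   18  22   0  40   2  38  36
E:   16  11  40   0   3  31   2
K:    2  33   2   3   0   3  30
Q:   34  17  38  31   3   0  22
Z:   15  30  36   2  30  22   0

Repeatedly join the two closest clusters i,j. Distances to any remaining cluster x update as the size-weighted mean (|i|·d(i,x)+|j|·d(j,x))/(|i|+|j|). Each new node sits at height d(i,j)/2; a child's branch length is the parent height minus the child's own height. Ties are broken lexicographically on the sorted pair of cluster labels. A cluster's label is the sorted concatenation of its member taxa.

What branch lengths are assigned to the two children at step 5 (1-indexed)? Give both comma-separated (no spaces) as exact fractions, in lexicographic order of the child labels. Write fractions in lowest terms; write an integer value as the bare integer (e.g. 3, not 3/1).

20/3,32/3

iteration 1: select A,K (d=2); attach at lengths (1, 1); label the merged cluster AK
  updated: d(AK,B)=53/2, d(AK,D)=10, d(AK,E)=19/2, d(AK,Q)=37/2, d(AK,Z)=45/2
iteration 2: select E,Z (d=2); attach at lengths (1, 1); label the merged cluster EZ
  updated: d(AK,EZ)=16, d(B,EZ)=41/2, d(D,EZ)=38, d(EZ,Q)=53/2
iteration 3: select AK,D (d=10); attach at lengths (4, 5); label the merged cluster ADK
  updated: d(ADK,B)=25, d(ADK,EZ)=70/3, d(ADK,Q)=25
iteration 4: select B,Q (d=17); attach at lengths (17/2, 17/2); label the merged cluster BQ
  updated: d(ADK,BQ)=25, d(BQ,EZ)=47/2
iteration 5: select ADK,EZ (d=70/3); attach at lengths (20/3, 32/3); label the merged cluster ADEKZ
  updated: d(ADEKZ,BQ)=122/5
iteration 6: select ADEKZ,BQ (d=122/5); attach at lengths (8/15, 37/10); label the merged cluster ABDEKQZ
final tree: ((((A:1,K:1):4,D:5):20/3,(E:1,Z:1):32/3):8/15,(B:17/2,Q:17/2):37/10)
total length: 1547/30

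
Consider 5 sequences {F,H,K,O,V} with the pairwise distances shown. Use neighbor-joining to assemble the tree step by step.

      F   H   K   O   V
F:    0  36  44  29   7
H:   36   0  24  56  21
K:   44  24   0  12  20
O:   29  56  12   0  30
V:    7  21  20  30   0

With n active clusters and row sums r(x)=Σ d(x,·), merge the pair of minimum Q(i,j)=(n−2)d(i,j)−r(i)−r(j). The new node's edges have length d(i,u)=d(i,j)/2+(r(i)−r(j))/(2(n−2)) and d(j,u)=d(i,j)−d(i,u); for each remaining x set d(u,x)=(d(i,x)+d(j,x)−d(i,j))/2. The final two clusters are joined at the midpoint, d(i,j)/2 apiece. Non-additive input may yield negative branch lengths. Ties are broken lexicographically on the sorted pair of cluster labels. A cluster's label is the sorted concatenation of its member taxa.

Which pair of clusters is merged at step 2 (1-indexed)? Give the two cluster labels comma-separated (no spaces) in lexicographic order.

F,V

step 1: merge (K,O) at d=12, Q=-191; branch lengths K→3/2, O→21/2; new cluster KO
  updated: d(F,KO)=61/2, d(H,KO)=34, d(KO,V)=19
step 2: merge (F,V) at d=7, Q=-213/2; branch lengths F→81/8, V→-25/8; new cluster FV
  updated: d(FV,H)=25, d(FV,KO)=85/4
step 3: merge (FV,H) at d=25, Q=-321/4; branch lengths FV→49/8, H→151/8; new cluster FHV
  updated: d(FHV,KO)=121/8
step 4: merge (FHV,KO) at d=121/8; branch lengths FHV→121/16, KO→121/16; new cluster FHKOV
final tree: (((F:81/8,V:-25/8):49/8,H:151/8):121/16,(K:3/2,O:21/2):121/16)
total length: 473/8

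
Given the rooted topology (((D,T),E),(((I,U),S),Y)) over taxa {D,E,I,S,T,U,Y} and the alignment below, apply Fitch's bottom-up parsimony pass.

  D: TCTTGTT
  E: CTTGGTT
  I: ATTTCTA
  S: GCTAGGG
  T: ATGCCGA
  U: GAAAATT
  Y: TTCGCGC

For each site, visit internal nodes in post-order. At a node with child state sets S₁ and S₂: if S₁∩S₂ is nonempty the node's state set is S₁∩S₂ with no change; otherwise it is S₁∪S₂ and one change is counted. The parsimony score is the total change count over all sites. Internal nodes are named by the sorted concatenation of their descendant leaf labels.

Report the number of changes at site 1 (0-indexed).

3

site 0, node DT: D={T} ∪ T={A} → {A,T} (+1)
site 0, node DET: DT={A,T} ∪ E={C} → {A,C,T} (+1)
site 0, node IU: I={A} ∪ U={G} → {A,G} (+1)
site 0, node ISU: IU={A,G} ∩ S={G} → {G} (+0)
site 0, node ISUY: ISU={G} ∪ Y={T} → {G,T} (+1)
site 0, node DEISTUY: DET={A,C,T} ∩ ISUY={G,T} → {T} (+0)
site 1, node DT: D={C} ∪ T={T} → {C,T} (+1)
site 1, node DET: DT={C,T} ∩ E={T} → {T} (+0)
site 1, node IU: I={T} ∪ U={A} → {A,T} (+1)
site 1, node ISU: IU={A,T} ∪ S={C} → {A,C,T} (+1)
site 1, node ISUY: ISU={A,C,T} ∩ Y={T} → {T} (+0)
site 1, node DEISTUY: DET={T} ∩ ISUY={T} → {T} (+0)
site 2, node DT: D={T} ∪ T={G} → {G,T} (+1)
site 2, node DET: DT={G,T} ∩ E={T} → {T} (+0)
site 2, node IU: I={T} ∪ U={A} → {A,T} (+1)
site 2, node ISU: IU={A,T} ∩ S={T} → {T} (+0)
site 2, node ISUY: ISU={T} ∪ Y={C} → {C,T} (+1)
site 2, node DEISTUY: DET={T} ∩ ISUY={C,T} → {T} (+0)
site 3, node DT: D={T} ∪ T={C} → {C,T} (+1)
site 3, node DET: DT={C,T} ∪ E={G} → {C,G,T} (+1)
site 3, node IU: I={T} ∪ U={A} → {A,T} (+1)
site 3, node ISU: IU={A,T} ∩ S={A} → {A} (+0)
site 3, node ISUY: ISU={A} ∪ Y={G} → {A,G} (+1)
site 3, node DEISTUY: DET={C,G,T} ∩ ISUY={A,G} → {G} (+0)
site 4, node DT: D={G} ∪ T={C} → {C,G} (+1)
site 4, node DET: DT={C,G} ∩ E={G} → {G} (+0)
site 4, node IU: I={C} ∪ U={A} → {A,C} (+1)
site 4, node ISU: IU={A,C} ∪ S={G} → {A,C,G} (+1)
site 4, node ISUY: ISU={A,C,G} ∩ Y={C} → {C} (+0)
site 4, node DEISTUY: DET={G} ∪ ISUY={C} → {C,G} (+1)
site 5, node DT: D={T} ∪ T={G} → {G,T} (+1)
site 5, node DET: DT={G,T} ∩ E={T} → {T} (+0)
site 5, node IU: I={T} ∩ U={T} → {T} (+0)
site 5, node ISU: IU={T} ∪ S={G} → {G,T} (+1)
site 5, node ISUY: ISU={G,T} ∩ Y={G} → {G} (+0)
site 5, node DEISTUY: DET={T} ∪ ISUY={G} → {G,T} (+1)
site 6, node DT: D={T} ∪ T={A} → {A,T} (+1)
site 6, node DET: DT={A,T} ∩ E={T} → {T} (+0)
site 6, node IU: I={A} ∪ U={T} → {A,T} (+1)
site 6, node ISU: IU={A,T} ∪ S={G} → {A,G,T} (+1)
site 6, node ISUY: ISU={A,G,T} ∪ Y={C} → {A,C,G,T} (+1)
site 6, node DEISTUY: DET={T} ∩ ISUY={A,C,G,T} → {T} (+0)
per-site changes: [4, 3, 3, 4, 4, 3, 4]; total = 25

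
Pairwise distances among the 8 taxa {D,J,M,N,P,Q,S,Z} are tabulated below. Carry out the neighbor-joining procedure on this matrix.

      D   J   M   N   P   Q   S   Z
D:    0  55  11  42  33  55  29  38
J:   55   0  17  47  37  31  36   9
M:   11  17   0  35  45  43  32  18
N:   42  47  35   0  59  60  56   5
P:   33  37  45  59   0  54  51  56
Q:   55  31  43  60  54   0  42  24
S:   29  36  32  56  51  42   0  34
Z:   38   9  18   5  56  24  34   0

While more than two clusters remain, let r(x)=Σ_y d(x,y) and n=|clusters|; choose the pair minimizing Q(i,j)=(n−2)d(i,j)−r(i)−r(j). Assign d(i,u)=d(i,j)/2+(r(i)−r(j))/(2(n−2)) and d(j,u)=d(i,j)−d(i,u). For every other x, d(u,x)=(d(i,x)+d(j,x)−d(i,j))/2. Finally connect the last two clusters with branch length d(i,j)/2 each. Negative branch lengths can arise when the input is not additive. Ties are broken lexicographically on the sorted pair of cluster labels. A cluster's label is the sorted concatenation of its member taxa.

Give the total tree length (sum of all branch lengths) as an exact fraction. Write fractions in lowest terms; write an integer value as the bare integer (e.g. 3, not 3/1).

iteration 1: select N,Z (d=5, Q=-458); attach at lengths (25/2, -15/2); label the merged cluster NZ
  updated: d(D,NZ)=75/2, d(J,NZ)=51/2, d(M,NZ)=24, d(NZ,P)=55, d(NZ,Q)=79/2, d(NZ,S)=85/2
iteration 2: select D,M (d=11, Q=-675/2); attach at lengths (207/20, 13/20); label the merged cluster DM
  updated: d(DM,J)=61/2, d(DM,NZ)=101/4, d(DM,P)=67/2, d(DM,Q)=87/2, d(DM,S)=25
iteration 3: select DM,P (d=67/2, Q=-1017/4); attach at lengths (245/32, 827/32); label the merged cluster DMP
  updated: d(DMP,J)=17, d(DMP,NZ)=187/8, d(DMP,Q)=32, d(DMP,S)=85/4
iteration 4: select DMP,S (d=85/4, Q=-1373/8); attach at lengths (125/48, 895/48); label the merged cluster DMPS
  updated: d(DMPS,J)=127/8, d(DMPS,NZ)=357/16, d(DMPS,Q)=211/8
iteration 5: select DMPS,Q (d=211/8, Q=-1739/16); attach at lengths (327/64, 1361/64); label the merged cluster DMPQS
  updated: d(DMPQS,J)=41/4, d(DMPQS,NZ)=567/32
iteration 6: select DMPQS,J (d=41/4, Q=-1711/32); attach at lengths (79/64, 577/64); label the merged cluster DJMPQS
  updated: d(DJMPQS,NZ)=1055/64
iteration 7: select DJMPQS,NZ (d=1055/64); attach at lengths (1055/128, 1055/128); label the merged cluster DJMNPQSZ
final tree: ((((((D:207/20,M:13/20):245/32,P:827/32):125/48,S:895/48):327/64,Q:1361/64):79/64,J:577/64):1055/128,(N:25/2,Z:-15/2):1055/128)
total length: 7927/64

7927/64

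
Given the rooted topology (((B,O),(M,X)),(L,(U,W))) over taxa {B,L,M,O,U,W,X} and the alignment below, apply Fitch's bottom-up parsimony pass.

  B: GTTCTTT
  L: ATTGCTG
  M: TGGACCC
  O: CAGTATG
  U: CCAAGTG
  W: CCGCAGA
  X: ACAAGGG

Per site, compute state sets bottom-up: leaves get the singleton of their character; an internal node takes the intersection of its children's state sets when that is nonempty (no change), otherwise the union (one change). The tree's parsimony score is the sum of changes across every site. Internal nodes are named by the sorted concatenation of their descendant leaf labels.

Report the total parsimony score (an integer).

[col 0] BO: children B:{G}, O:{C} ∪→ {C,G}; cost 1
[col 0] MX: children M:{T}, X:{A} ∪→ {A,T}; cost 1
[col 0] BMOX: children BO:{C,G}, MX:{A,T} ∪→ {A,C,G,T}; cost 1
[col 0] UW: children U:{C}, W:{C} ∩→ {C}; cost 0
[col 0] LUW: children L:{A}, UW:{C} ∪→ {A,C}; cost 1
[col 0] BLMOUWX: children BMOX:{A,C,G,T}, LUW:{A,C} ∩→ {A,C}; cost 0
[col 1] BO: children B:{T}, O:{A} ∪→ {A,T}; cost 1
[col 1] MX: children M:{G}, X:{C} ∪→ {C,G}; cost 1
[col 1] BMOX: children BO:{A,T}, MX:{C,G} ∪→ {A,C,G,T}; cost 1
[col 1] UW: children U:{C}, W:{C} ∩→ {C}; cost 0
[col 1] LUW: children L:{T}, UW:{C} ∪→ {C,T}; cost 1
[col 1] BLMOUWX: children BMOX:{A,C,G,T}, LUW:{C,T} ∩→ {C,T}; cost 0
[col 2] BO: children B:{T}, O:{G} ∪→ {G,T}; cost 1
[col 2] MX: children M:{G}, X:{A} ∪→ {A,G}; cost 1
[col 2] BMOX: children BO:{G,T}, MX:{A,G} ∩→ {G}; cost 0
[col 2] UW: children U:{A}, W:{G} ∪→ {A,G}; cost 1
[col 2] LUW: children L:{T}, UW:{A,G} ∪→ {A,G,T}; cost 1
[col 2] BLMOUWX: children BMOX:{G}, LUW:{A,G,T} ∩→ {G}; cost 0
[col 3] BO: children B:{C}, O:{T} ∪→ {C,T}; cost 1
[col 3] MX: children M:{A}, X:{A} ∩→ {A}; cost 0
[col 3] BMOX: children BO:{C,T}, MX:{A} ∪→ {A,C,T}; cost 1
[col 3] UW: children U:{A}, W:{C} ∪→ {A,C}; cost 1
[col 3] LUW: children L:{G}, UW:{A,C} ∪→ {A,C,G}; cost 1
[col 3] BLMOUWX: children BMOX:{A,C,T}, LUW:{A,C,G} ∩→ {A,C}; cost 0
[col 4] BO: children B:{T}, O:{A} ∪→ {A,T}; cost 1
[col 4] MX: children M:{C}, X:{G} ∪→ {C,G}; cost 1
[col 4] BMOX: children BO:{A,T}, MX:{C,G} ∪→ {A,C,G,T}; cost 1
[col 4] UW: children U:{G}, W:{A} ∪→ {A,G}; cost 1
[col 4] LUW: children L:{C}, UW:{A,G} ∪→ {A,C,G}; cost 1
[col 4] BLMOUWX: children BMOX:{A,C,G,T}, LUW:{A,C,G} ∩→ {A,C,G}; cost 0
[col 5] BO: children B:{T}, O:{T} ∩→ {T}; cost 0
[col 5] MX: children M:{C}, X:{G} ∪→ {C,G}; cost 1
[col 5] BMOX: children BO:{T}, MX:{C,G} ∪→ {C,G,T}; cost 1
[col 5] UW: children U:{T}, W:{G} ∪→ {G,T}; cost 1
[col 5] LUW: children L:{T}, UW:{G,T} ∩→ {T}; cost 0
[col 5] BLMOUWX: children BMOX:{C,G,T}, LUW:{T} ∩→ {T}; cost 0
[col 6] BO: children B:{T}, O:{G} ∪→ {G,T}; cost 1
[col 6] MX: children M:{C}, X:{G} ∪→ {C,G}; cost 1
[col 6] BMOX: children BO:{G,T}, MX:{C,G} ∩→ {G}; cost 0
[col 6] UW: children U:{G}, W:{A} ∪→ {A,G}; cost 1
[col 6] LUW: children L:{G}, UW:{A,G} ∩→ {G}; cost 0
[col 6] BLMOUWX: children BMOX:{G}, LUW:{G} ∩→ {G}; cost 0
per-site changes: [4, 4, 4, 4, 5, 3, 3]; total = 27

27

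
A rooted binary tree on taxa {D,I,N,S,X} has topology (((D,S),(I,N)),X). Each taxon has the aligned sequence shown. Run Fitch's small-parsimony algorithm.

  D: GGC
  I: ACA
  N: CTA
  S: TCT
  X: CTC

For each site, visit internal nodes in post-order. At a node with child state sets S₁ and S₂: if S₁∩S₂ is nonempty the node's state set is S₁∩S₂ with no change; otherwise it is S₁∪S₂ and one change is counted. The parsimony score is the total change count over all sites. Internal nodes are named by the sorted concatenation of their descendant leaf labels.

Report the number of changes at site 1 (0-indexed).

DS@0: {G} ∪ {T} = {G,T} (union, +1)
IN@0: {A} ∪ {C} = {A,C} (union, +1)
DINS@0: {G,T} ∪ {A,C} = {A,C,G,T} (union, +1)
DINSX@0: {A,C,G,T} ∩ {C} = {C} (intersection, +0)
DS@1: {G} ∪ {C} = {C,G} (union, +1)
IN@1: {C} ∪ {T} = {C,T} (union, +1)
DINS@1: {C,G} ∩ {C,T} = {C} (intersection, +0)
DINSX@1: {C} ∪ {T} = {C,T} (union, +1)
DS@2: {C} ∪ {T} = {C,T} (union, +1)
IN@2: {A} ∩ {A} = {A} (intersection, +0)
DINS@2: {C,T} ∪ {A} = {A,C,T} (union, +1)
DINSX@2: {A,C,T} ∩ {C} = {C} (intersection, +0)
per-site changes: [3, 3, 2]; total = 8

3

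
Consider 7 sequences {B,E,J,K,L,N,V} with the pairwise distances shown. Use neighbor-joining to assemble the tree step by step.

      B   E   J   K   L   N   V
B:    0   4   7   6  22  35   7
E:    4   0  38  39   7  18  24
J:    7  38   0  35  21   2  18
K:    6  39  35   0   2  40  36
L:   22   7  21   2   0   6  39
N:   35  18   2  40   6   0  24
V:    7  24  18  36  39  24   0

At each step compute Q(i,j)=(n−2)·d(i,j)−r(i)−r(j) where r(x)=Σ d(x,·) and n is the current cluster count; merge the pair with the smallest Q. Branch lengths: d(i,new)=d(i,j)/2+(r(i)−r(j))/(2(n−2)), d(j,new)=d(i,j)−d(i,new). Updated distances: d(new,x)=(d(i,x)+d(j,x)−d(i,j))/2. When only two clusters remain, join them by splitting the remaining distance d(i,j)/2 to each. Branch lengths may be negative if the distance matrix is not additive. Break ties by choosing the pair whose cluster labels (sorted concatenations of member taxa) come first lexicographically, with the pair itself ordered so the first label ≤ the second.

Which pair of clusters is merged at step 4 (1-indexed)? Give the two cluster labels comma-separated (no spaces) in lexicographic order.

B,E

iteration 1: select K,L (d=2, Q=-245); attach at lengths (71/10, -51/10); label the merged cluster KL
  updated: d(B,KL)=13, d(E,KL)=22, d(J,KL)=27, d(KL,N)=22, d(KL,V)=73/2
iteration 2: select J,N (d=2, Q=-185); attach at lengths (-1/8, 17/8); label the merged cluster JN
  updated: d(B,JN)=20, d(E,JN)=27, d(JN,KL)=47/2, d(JN,V)=20
iteration 3: select JN,V (d=20, Q=-118); attach at lengths (21/2, 19/2); label the merged cluster JNV
  updated: d(B,JNV)=7/2, d(E,JNV)=31/2, d(JNV,KL)=20
iteration 4: select B,E (d=4, Q=-54); attach at lengths (-13/4, 29/4); label the merged cluster BE
  updated: d(BE,JNV)=15/2, d(BE,KL)=31/2
iteration 5: select BE,JNV (d=15/2, Q=-43); attach at lengths (3/2, 6); label the merged cluster BEJNV
  updated: d(BEJNV,KL)=14
iteration 6: select BEJNV,KL (d=14); attach at lengths (7, 7); label the merged cluster BEJKLNV
final tree: (((B:-13/4,E:29/4):3/2,((J:-1/8,N:17/8):21/2,V:19/2):6):7,(K:71/10,L:-51/10):7)
total length: 99/2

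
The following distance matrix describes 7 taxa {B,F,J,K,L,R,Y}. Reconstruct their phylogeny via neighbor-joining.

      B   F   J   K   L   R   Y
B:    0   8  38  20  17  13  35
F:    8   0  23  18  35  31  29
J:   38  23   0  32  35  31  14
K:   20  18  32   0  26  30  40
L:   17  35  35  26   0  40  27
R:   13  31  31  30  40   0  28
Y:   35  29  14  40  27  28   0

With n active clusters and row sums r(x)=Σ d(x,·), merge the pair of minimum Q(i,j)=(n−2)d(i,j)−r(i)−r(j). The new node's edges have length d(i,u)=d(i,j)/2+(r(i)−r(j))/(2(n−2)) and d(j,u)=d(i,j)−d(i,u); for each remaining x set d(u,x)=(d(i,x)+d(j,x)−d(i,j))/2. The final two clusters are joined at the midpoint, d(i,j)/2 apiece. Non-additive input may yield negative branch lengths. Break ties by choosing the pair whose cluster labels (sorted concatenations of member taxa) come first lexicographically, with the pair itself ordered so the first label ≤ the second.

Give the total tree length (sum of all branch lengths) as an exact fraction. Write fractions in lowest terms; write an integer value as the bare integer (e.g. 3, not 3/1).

step 1: merge (J,Y) at d=14, Q=-276; branch lengths J→7, Y→7; new cluster JY
  updated: d(B,JY)=59/2, d(F,JY)=19, d(JY,K)=29, d(JY,L)=24, d(JY,R)=45/2
step 2: merge (B,R) at d=13, Q=-172; branch lengths B→3/8, R→101/8; new cluster BR
  updated: d(BR,F)=13, d(BR,JY)=39/2, d(BR,K)=37/2, d(BR,L)=22
step 3: merge (JY,L) at d=24, Q=-253/2; branch lengths JY→113/12, L→175/12; new cluster JLY
  updated: d(BR,JLY)=35/4, d(F,JLY)=15, d(JLY,K)=31/2
step 4: merge (BR,JLY) at d=35/4, Q=-62; branch lengths BR→37/8, JLY→33/8; new cluster BJLRY
  updated: d(BJLRY,F)=77/8, d(BJLRY,K)=101/8
step 5: merge (BJLRY,F) at d=77/8, Q=-161/4; branch lengths BJLRY→17/8, F→15/2; new cluster BFJLRY
  updated: d(BFJLRY,K)=21/2
step 6: merge (BFJLRY,K) at d=21/2; branch lengths BFJLRY→21/4, K→21/4; new cluster BFJKLRY
final tree: ((((B:3/8,R:101/8):37/8,((J:7,Y:7):113/12,L:175/12):33/8):17/8,F:15/2):21/4,K:21/4)
total length: 639/8

639/8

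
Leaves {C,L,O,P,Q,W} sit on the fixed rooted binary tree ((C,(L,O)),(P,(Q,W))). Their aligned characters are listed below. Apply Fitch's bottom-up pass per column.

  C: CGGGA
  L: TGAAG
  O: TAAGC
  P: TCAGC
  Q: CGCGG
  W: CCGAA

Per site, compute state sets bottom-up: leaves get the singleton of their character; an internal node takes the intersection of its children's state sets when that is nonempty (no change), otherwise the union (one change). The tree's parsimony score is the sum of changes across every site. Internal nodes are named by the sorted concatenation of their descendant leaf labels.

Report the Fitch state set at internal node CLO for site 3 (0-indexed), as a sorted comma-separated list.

[col 0] LO: children L:{T}, O:{T} ∩→ {T}; cost 0
[col 0] CLO: children C:{C}, LO:{T} ∪→ {C,T}; cost 1
[col 0] QW: children Q:{C}, W:{C} ∩→ {C}; cost 0
[col 0] PQW: children P:{T}, QW:{C} ∪→ {C,T}; cost 1
[col 0] CLOPQW: children CLO:{C,T}, PQW:{C,T} ∩→ {C,T}; cost 0
[col 1] LO: children L:{G}, O:{A} ∪→ {A,G}; cost 1
[col 1] CLO: children C:{G}, LO:{A,G} ∩→ {G}; cost 0
[col 1] QW: children Q:{G}, W:{C} ∪→ {C,G}; cost 1
[col 1] PQW: children P:{C}, QW:{C,G} ∩→ {C}; cost 0
[col 1] CLOPQW: children CLO:{G}, PQW:{C} ∪→ {C,G}; cost 1
[col 2] LO: children L:{A}, O:{A} ∩→ {A}; cost 0
[col 2] CLO: children C:{G}, LO:{A} ∪→ {A,G}; cost 1
[col 2] QW: children Q:{C}, W:{G} ∪→ {C,G}; cost 1
[col 2] PQW: children P:{A}, QW:{C,G} ∪→ {A,C,G}; cost 1
[col 2] CLOPQW: children CLO:{A,G}, PQW:{A,C,G} ∩→ {A,G}; cost 0
[col 3] LO: children L:{A}, O:{G} ∪→ {A,G}; cost 1
[col 3] CLO: children C:{G}, LO:{A,G} ∩→ {G}; cost 0
[col 3] QW: children Q:{G}, W:{A} ∪→ {A,G}; cost 1
[col 3] PQW: children P:{G}, QW:{A,G} ∩→ {G}; cost 0
[col 3] CLOPQW: children CLO:{G}, PQW:{G} ∩→ {G}; cost 0
[col 4] LO: children L:{G}, O:{C} ∪→ {C,G}; cost 1
[col 4] CLO: children C:{A}, LO:{C,G} ∪→ {A,C,G}; cost 1
[col 4] QW: children Q:{G}, W:{A} ∪→ {A,G}; cost 1
[col 4] PQW: children P:{C}, QW:{A,G} ∪→ {A,C,G}; cost 1
[col 4] CLOPQW: children CLO:{A,C,G}, PQW:{A,C,G} ∩→ {A,C,G}; cost 0
per-site changes: [2, 3, 3, 2, 4]; total = 14

G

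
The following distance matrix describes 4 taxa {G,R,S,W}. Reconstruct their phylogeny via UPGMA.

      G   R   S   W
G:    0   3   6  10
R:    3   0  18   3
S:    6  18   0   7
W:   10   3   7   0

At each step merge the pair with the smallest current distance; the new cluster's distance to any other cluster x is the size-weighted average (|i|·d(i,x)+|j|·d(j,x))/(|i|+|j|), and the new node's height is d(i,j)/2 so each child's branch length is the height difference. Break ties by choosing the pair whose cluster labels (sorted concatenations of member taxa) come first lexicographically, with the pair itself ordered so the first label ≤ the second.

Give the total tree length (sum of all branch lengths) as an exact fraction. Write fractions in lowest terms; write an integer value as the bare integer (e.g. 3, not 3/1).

181/12

1. join G+R (d=3) ⇒ GR; edges |G|=3/2, |R|=3/2
  updated: d(GR,S)=12, d(GR,W)=13/2
2. join GR+W (d=13/2) ⇒ GRW; edges |GR|=7/4, |W|=13/4
  updated: d(GRW,S)=31/3
3. join GRW+S (d=31/3) ⇒ GRSW; edges |GRW|=23/12, |S|=31/6
final tree: (((G:3/2,R:3/2):7/4,W:13/4):23/12,S:31/6)
total length: 181/12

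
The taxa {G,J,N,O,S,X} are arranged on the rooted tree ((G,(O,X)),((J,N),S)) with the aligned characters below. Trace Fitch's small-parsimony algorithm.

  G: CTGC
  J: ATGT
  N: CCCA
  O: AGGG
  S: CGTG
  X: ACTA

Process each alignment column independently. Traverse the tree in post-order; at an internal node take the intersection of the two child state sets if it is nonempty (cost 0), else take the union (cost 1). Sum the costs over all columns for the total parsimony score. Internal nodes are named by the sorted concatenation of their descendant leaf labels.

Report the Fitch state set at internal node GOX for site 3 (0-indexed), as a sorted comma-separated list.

A,C,G

[col 0] OX: children O:{A}, X:{A} ∩→ {A}; cost 0
[col 0] GOX: children G:{C}, OX:{A} ∪→ {A,C}; cost 1
[col 0] JN: children J:{A}, N:{C} ∪→ {A,C}; cost 1
[col 0] JNS: children JN:{A,C}, S:{C} ∩→ {C}; cost 0
[col 0] GJNOSX: children GOX:{A,C}, JNS:{C} ∩→ {C}; cost 0
[col 1] OX: children O:{G}, X:{C} ∪→ {C,G}; cost 1
[col 1] GOX: children G:{T}, OX:{C,G} ∪→ {C,G,T}; cost 1
[col 1] JN: children J:{T}, N:{C} ∪→ {C,T}; cost 1
[col 1] JNS: children JN:{C,T}, S:{G} ∪→ {C,G,T}; cost 1
[col 1] GJNOSX: children GOX:{C,G,T}, JNS:{C,G,T} ∩→ {C,G,T}; cost 0
[col 2] OX: children O:{G}, X:{T} ∪→ {G,T}; cost 1
[col 2] GOX: children G:{G}, OX:{G,T} ∩→ {G}; cost 0
[col 2] JN: children J:{G}, N:{C} ∪→ {C,G}; cost 1
[col 2] JNS: children JN:{C,G}, S:{T} ∪→ {C,G,T}; cost 1
[col 2] GJNOSX: children GOX:{G}, JNS:{C,G,T} ∩→ {G}; cost 0
[col 3] OX: children O:{G}, X:{A} ∪→ {A,G}; cost 1
[col 3] GOX: children G:{C}, OX:{A,G} ∪→ {A,C,G}; cost 1
[col 3] JN: children J:{T}, N:{A} ∪→ {A,T}; cost 1
[col 3] JNS: children JN:{A,T}, S:{G} ∪→ {A,G,T}; cost 1
[col 3] GJNOSX: children GOX:{A,C,G}, JNS:{A,G,T} ∩→ {A,G}; cost 0
per-site changes: [2, 4, 3, 4]; total = 13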